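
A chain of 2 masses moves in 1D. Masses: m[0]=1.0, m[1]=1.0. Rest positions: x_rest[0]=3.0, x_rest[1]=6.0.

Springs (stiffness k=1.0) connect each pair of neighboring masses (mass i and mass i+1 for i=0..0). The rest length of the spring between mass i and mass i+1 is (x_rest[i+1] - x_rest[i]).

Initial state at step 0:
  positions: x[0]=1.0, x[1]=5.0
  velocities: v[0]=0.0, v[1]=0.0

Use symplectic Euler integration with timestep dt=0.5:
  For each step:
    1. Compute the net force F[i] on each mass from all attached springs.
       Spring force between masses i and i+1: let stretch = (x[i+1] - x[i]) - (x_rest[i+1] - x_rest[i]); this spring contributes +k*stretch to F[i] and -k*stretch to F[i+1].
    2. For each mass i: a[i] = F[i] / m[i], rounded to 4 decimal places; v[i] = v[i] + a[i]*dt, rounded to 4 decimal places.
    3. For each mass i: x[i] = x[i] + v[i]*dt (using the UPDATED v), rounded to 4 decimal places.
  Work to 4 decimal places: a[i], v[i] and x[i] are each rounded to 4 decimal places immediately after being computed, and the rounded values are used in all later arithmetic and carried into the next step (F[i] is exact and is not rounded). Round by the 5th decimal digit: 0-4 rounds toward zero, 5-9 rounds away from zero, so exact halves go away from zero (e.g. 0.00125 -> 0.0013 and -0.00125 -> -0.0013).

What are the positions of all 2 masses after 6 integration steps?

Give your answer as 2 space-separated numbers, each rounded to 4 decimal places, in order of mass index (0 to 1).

Step 0: x=[1.0000 5.0000] v=[0.0000 0.0000]
Step 1: x=[1.2500 4.7500] v=[0.5000 -0.5000]
Step 2: x=[1.6250 4.3750] v=[0.7500 -0.7500]
Step 3: x=[1.9375 4.0625] v=[0.6250 -0.6250]
Step 4: x=[2.0313 3.9688] v=[0.1875 -0.1875]
Step 5: x=[1.8594 4.1407] v=[-0.3438 0.3438]
Step 6: x=[1.5078 4.4923] v=[-0.7032 0.7032]

Answer: 1.5078 4.4923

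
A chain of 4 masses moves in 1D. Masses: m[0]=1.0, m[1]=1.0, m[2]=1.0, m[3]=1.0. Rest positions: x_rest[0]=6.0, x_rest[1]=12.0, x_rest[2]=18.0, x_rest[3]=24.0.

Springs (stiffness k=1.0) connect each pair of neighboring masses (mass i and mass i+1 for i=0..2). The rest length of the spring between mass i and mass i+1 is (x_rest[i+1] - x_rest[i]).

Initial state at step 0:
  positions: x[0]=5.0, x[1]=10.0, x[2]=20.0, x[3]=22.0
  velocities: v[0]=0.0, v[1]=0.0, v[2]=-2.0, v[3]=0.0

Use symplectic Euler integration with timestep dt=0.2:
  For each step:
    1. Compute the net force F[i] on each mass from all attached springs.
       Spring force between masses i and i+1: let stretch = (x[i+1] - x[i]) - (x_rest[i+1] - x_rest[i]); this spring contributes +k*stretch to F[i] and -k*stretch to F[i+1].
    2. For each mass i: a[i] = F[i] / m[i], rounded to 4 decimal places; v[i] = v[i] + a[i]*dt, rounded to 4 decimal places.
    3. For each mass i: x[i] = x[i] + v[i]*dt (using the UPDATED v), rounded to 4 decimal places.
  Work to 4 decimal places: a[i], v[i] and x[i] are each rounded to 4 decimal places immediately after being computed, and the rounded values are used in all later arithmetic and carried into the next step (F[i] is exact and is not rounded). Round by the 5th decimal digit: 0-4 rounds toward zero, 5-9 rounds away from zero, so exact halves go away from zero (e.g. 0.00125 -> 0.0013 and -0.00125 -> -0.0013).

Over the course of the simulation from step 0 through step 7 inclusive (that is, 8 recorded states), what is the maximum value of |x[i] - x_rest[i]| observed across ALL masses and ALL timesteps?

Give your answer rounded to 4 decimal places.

Step 0: x=[5.0000 10.0000 20.0000 22.0000] v=[0.0000 0.0000 -2.0000 0.0000]
Step 1: x=[4.9600 10.2000 19.2800 22.1600] v=[-0.2000 1.0000 -3.6000 0.8000]
Step 2: x=[4.8896 10.5536 18.3120 22.4448] v=[-0.3520 1.7680 -4.8400 1.4240]
Step 3: x=[4.8058 10.9910 17.1990 22.8043] v=[-0.4192 2.1869 -5.5651 1.7974]
Step 4: x=[4.7294 11.4293 16.0619 23.1796] v=[-0.3822 2.1915 -5.6856 1.8763]
Step 5: x=[4.6810 11.7849 15.0242 23.5102] v=[-0.2422 1.7780 -5.1886 1.6528]
Step 6: x=[4.6767 11.9859 14.1963 23.7413] v=[-0.0214 1.0051 -4.1393 1.1556]
Step 7: x=[4.7248 11.9830 13.6618 23.8306] v=[0.2404 -0.0147 -2.6724 0.4466]
Max displacement = 4.3382

Answer: 4.3382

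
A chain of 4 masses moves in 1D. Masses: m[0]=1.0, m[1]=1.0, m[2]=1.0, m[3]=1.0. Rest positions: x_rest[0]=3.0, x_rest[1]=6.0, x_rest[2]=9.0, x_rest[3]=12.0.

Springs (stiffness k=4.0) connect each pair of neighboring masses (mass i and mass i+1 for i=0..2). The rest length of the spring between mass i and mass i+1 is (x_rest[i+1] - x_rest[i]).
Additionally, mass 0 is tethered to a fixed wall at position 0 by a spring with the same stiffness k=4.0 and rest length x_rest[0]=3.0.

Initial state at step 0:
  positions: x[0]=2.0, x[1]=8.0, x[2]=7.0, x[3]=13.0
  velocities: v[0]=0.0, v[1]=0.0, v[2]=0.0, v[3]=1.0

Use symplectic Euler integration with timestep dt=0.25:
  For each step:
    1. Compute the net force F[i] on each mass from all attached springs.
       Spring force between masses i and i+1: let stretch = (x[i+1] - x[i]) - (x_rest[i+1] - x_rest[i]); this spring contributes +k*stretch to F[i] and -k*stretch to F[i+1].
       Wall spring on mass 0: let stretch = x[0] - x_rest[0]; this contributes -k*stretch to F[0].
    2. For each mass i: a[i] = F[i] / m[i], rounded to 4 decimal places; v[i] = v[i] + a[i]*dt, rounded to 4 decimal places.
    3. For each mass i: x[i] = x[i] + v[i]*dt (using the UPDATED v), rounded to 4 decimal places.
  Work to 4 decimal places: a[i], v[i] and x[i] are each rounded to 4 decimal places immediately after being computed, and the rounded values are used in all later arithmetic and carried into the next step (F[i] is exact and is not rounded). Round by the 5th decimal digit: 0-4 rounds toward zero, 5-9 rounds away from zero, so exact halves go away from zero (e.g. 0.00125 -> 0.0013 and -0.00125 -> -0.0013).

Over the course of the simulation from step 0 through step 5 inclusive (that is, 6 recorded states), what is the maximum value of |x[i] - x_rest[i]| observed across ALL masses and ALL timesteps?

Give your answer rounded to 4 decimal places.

Step 0: x=[2.0000 8.0000 7.0000 13.0000] v=[0.0000 0.0000 0.0000 1.0000]
Step 1: x=[3.0000 6.2500 8.7500 12.5000] v=[4.0000 -7.0000 7.0000 -2.0000]
Step 2: x=[4.0625 4.3125 10.8125 11.8125] v=[4.2500 -7.7500 8.2500 -2.7500]
Step 3: x=[4.1719 3.9375 11.5000 11.6250] v=[0.4375 -1.5000 2.7500 -0.7500]
Step 4: x=[3.1797 5.5117 10.3281 12.1563] v=[-3.9688 6.2969 -4.6875 2.1250]
Step 5: x=[1.9756 7.7070 8.4092 12.9805] v=[-4.8165 8.7813 -7.6757 3.2968]
Max displacement = 2.5000

Answer: 2.5000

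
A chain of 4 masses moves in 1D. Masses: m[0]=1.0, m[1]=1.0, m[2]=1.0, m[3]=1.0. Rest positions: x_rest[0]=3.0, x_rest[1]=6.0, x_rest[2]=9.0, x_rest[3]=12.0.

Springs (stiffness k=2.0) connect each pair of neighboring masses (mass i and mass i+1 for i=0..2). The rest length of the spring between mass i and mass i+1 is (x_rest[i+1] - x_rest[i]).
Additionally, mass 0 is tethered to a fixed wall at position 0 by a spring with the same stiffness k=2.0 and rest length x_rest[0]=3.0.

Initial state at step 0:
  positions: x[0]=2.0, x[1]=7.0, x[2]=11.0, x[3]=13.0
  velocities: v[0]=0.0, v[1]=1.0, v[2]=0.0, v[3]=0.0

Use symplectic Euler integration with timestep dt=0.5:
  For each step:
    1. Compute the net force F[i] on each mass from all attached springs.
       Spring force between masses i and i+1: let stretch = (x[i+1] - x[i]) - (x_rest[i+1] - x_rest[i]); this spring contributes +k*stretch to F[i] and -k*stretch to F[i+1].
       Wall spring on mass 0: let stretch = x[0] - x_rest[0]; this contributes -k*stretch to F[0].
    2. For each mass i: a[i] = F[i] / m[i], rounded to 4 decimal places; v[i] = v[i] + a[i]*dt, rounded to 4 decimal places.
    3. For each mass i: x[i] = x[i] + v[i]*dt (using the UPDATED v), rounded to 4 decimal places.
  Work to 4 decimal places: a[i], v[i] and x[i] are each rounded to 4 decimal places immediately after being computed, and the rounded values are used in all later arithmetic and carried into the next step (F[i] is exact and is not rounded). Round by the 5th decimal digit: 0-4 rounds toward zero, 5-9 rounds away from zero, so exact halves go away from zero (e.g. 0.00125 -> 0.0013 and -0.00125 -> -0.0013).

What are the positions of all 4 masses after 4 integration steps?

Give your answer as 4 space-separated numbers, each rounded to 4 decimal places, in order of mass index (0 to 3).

Answer: 3.3125 7.3125 10.3125 12.3750

Derivation:
Step 0: x=[2.0000 7.0000 11.0000 13.0000] v=[0.0000 1.0000 0.0000 0.0000]
Step 1: x=[3.5000 7.0000 10.0000 13.5000] v=[3.0000 0.0000 -2.0000 1.0000]
Step 2: x=[5.0000 6.7500 9.2500 13.7500] v=[3.0000 -0.5000 -1.5000 0.5000]
Step 3: x=[4.8750 6.8750 9.5000 13.2500] v=[-0.2500 0.2500 0.5000 -1.0000]
Step 4: x=[3.3125 7.3125 10.3125 12.3750] v=[-3.1250 0.8750 1.6250 -1.7500]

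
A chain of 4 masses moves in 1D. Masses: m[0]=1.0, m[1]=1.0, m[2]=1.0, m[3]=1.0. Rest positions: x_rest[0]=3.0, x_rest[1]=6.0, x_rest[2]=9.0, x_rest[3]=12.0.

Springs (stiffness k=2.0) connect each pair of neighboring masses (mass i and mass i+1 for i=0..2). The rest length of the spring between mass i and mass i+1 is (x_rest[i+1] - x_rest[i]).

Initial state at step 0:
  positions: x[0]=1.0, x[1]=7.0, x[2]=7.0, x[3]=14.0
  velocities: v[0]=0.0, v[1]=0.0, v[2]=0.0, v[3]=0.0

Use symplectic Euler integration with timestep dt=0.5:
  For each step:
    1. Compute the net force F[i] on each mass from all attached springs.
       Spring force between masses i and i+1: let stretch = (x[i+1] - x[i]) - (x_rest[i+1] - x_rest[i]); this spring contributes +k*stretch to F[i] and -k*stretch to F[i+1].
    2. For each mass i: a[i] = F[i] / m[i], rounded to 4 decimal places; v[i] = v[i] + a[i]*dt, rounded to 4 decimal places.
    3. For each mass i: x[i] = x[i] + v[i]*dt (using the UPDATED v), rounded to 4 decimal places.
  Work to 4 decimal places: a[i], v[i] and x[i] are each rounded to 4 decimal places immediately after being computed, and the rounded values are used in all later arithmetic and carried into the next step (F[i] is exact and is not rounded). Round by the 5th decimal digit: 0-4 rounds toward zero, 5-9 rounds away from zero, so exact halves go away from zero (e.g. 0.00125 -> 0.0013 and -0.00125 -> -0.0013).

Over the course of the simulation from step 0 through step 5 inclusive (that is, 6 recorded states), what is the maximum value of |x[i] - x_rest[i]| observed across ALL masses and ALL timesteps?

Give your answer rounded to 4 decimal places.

Answer: 3.2500

Derivation:
Step 0: x=[1.0000 7.0000 7.0000 14.0000] v=[0.0000 0.0000 0.0000 0.0000]
Step 1: x=[2.5000 4.0000 10.5000 12.0000] v=[3.0000 -6.0000 7.0000 -4.0000]
Step 2: x=[3.2500 3.5000 11.5000 10.7500] v=[1.5000 -1.0000 2.0000 -2.5000]
Step 3: x=[2.6250 6.8750 8.1250 11.3750] v=[-1.2500 6.7500 -6.7500 1.2500]
Step 4: x=[2.6250 8.7500 5.7500 11.8750] v=[0.0000 3.7500 -4.7500 1.0000]
Step 5: x=[4.1875 6.0625 7.9375 10.8125] v=[3.1250 -5.3750 4.3750 -2.1250]
Max displacement = 3.2500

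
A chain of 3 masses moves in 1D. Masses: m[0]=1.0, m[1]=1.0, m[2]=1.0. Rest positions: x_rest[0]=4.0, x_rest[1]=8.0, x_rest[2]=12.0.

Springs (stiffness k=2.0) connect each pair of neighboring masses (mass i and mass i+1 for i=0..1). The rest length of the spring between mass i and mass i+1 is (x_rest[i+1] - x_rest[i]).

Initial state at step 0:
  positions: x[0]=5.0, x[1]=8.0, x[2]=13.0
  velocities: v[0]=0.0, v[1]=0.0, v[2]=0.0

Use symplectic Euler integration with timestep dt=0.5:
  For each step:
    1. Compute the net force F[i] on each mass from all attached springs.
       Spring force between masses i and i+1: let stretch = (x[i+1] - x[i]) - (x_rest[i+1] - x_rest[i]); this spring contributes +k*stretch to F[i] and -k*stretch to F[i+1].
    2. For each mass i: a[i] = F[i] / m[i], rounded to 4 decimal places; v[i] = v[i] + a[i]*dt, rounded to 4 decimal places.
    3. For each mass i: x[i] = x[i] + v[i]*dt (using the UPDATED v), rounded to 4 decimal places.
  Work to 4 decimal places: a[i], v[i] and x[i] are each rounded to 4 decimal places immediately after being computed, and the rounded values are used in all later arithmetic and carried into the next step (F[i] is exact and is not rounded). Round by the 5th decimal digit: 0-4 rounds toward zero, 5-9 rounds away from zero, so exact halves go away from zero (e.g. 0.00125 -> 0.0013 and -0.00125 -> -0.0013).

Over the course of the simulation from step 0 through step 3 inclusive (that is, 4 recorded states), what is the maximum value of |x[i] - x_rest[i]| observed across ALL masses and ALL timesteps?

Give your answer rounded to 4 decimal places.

Answer: 1.5000

Derivation:
Step 0: x=[5.0000 8.0000 13.0000] v=[0.0000 0.0000 0.0000]
Step 1: x=[4.5000 9.0000 12.5000] v=[-1.0000 2.0000 -1.0000]
Step 2: x=[4.2500 9.5000 12.2500] v=[-0.5000 1.0000 -0.5000]
Step 3: x=[4.6250 8.7500 12.6250] v=[0.7500 -1.5000 0.7500]
Max displacement = 1.5000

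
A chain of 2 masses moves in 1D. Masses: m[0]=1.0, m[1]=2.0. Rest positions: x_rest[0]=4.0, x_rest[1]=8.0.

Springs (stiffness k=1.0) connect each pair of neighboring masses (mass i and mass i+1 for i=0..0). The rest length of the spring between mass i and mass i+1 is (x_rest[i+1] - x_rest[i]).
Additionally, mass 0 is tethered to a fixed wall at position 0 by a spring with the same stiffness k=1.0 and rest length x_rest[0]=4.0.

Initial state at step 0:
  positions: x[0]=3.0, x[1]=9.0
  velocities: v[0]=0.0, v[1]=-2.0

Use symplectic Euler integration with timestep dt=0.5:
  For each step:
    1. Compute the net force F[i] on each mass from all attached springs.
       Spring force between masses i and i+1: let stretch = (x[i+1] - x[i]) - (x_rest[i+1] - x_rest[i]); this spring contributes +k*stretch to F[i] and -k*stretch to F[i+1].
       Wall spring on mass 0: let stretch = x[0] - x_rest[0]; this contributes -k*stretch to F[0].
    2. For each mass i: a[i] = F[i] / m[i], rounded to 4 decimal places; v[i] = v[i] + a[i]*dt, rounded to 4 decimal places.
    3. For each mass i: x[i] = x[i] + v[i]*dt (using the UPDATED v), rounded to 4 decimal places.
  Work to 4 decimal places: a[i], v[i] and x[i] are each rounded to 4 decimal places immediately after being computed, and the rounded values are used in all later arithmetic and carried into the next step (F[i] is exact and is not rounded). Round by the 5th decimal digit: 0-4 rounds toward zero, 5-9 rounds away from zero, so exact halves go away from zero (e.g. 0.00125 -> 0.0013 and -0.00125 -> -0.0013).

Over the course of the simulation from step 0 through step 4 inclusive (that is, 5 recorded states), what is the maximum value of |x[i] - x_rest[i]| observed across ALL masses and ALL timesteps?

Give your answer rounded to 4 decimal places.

Answer: 3.0830

Derivation:
Step 0: x=[3.0000 9.0000] v=[0.0000 -2.0000]
Step 1: x=[3.7500 7.7500] v=[1.5000 -2.5000]
Step 2: x=[4.5625 6.5000] v=[1.6250 -2.5000]
Step 3: x=[4.7188 5.5078] v=[0.3125 -1.9844]
Step 4: x=[3.8926 4.9170] v=[-1.6524 -1.1817]
Max displacement = 3.0830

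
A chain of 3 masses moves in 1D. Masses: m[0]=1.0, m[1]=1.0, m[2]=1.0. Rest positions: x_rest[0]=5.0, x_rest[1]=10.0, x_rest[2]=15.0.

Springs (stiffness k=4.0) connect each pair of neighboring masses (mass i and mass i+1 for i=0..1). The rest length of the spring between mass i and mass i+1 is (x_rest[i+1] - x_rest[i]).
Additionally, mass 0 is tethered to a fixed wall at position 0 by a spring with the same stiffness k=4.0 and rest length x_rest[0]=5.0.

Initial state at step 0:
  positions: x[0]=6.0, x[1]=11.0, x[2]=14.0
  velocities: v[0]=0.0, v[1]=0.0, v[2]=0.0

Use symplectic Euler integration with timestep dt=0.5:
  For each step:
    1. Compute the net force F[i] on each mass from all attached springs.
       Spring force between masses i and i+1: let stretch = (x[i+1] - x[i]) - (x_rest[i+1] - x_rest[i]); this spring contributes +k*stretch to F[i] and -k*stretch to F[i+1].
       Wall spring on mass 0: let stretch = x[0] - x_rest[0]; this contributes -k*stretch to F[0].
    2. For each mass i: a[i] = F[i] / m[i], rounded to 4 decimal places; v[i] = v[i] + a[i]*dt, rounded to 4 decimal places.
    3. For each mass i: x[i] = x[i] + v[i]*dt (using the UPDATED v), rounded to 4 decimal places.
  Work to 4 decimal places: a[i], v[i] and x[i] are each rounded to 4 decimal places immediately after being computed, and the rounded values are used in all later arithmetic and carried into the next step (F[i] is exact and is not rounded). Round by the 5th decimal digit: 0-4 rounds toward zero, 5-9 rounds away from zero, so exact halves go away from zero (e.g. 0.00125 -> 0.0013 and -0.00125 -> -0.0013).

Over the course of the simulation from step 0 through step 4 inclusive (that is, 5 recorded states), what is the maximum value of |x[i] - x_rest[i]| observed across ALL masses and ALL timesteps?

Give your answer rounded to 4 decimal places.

Answer: 2.0000

Derivation:
Step 0: x=[6.0000 11.0000 14.0000] v=[0.0000 0.0000 0.0000]
Step 1: x=[5.0000 9.0000 16.0000] v=[-2.0000 -4.0000 4.0000]
Step 2: x=[3.0000 10.0000 16.0000] v=[-4.0000 2.0000 0.0000]
Step 3: x=[5.0000 10.0000 15.0000] v=[4.0000 0.0000 -2.0000]
Step 4: x=[7.0000 10.0000 14.0000] v=[4.0000 0.0000 -2.0000]
Max displacement = 2.0000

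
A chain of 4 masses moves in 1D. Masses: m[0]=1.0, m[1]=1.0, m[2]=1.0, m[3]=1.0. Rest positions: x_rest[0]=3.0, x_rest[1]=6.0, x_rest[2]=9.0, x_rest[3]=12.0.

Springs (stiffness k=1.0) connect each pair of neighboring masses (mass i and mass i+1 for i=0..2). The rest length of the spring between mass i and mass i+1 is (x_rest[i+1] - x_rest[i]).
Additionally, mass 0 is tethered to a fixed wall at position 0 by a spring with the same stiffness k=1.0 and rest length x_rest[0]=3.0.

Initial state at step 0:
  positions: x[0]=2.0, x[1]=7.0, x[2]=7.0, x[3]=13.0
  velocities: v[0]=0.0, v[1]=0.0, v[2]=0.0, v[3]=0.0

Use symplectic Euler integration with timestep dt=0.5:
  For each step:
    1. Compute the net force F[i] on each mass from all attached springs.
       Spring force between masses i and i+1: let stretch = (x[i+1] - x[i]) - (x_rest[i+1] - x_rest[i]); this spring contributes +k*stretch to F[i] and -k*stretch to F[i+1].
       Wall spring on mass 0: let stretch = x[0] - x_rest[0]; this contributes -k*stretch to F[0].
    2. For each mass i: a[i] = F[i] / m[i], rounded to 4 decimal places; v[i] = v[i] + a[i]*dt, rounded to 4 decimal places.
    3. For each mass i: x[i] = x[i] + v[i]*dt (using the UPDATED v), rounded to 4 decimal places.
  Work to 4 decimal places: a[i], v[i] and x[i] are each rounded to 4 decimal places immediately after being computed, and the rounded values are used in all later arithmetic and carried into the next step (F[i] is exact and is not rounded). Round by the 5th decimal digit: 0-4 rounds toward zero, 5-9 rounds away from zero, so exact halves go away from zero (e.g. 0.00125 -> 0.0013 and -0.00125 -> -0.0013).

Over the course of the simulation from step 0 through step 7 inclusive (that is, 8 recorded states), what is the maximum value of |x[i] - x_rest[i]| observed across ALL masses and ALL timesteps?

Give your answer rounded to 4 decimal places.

Step 0: x=[2.0000 7.0000 7.0000 13.0000] v=[0.0000 0.0000 0.0000 0.0000]
Step 1: x=[2.7500 5.7500 8.5000 12.2500] v=[1.5000 -2.5000 3.0000 -1.5000]
Step 2: x=[3.5625 4.4375 10.2500 11.3125] v=[1.6250 -2.6250 3.5000 -1.8750]
Step 3: x=[3.7032 4.3594 10.8125 10.8594] v=[0.2813 -0.1563 1.1250 -0.9063]
Step 4: x=[3.0821 5.7305 9.7735 11.1446] v=[-1.2422 2.7422 -2.0781 0.5703]
Step 5: x=[2.3526 7.4503 8.0665 11.8370] v=[-1.4591 3.4395 -3.4141 1.3848]
Step 6: x=[2.3093 8.0497 7.1480 12.3368] v=[-0.0866 1.1988 -1.8370 0.9996]
Step 7: x=[3.1238 6.9886 7.7522 12.2894] v=[1.6290 -2.1223 1.2083 -0.0948]
Max displacement = 2.0497

Answer: 2.0497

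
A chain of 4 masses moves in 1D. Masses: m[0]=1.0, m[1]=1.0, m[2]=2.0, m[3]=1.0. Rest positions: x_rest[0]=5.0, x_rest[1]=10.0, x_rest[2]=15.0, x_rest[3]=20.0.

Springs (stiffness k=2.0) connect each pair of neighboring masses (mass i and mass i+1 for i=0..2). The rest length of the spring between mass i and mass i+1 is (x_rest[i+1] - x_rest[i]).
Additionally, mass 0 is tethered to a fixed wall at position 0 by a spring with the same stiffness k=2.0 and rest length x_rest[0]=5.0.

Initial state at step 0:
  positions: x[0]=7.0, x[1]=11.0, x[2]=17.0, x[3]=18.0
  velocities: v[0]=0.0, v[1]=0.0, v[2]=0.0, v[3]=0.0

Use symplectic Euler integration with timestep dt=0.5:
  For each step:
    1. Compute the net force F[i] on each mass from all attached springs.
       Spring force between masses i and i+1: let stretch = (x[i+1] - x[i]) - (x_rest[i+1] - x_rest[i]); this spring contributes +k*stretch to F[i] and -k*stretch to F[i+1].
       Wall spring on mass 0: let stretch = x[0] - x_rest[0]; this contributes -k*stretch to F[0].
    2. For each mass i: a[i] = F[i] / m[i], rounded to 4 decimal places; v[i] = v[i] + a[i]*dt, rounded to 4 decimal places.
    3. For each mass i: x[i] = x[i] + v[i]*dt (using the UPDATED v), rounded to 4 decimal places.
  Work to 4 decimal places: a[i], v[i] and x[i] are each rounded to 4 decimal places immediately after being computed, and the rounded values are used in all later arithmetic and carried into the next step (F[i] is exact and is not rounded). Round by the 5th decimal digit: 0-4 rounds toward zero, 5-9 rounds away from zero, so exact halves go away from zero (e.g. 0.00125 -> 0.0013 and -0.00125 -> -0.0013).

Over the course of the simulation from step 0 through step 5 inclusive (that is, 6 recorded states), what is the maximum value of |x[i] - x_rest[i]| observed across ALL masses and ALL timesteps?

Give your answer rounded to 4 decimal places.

Answer: 3.3750

Derivation:
Step 0: x=[7.0000 11.0000 17.0000 18.0000] v=[0.0000 0.0000 0.0000 0.0000]
Step 1: x=[5.5000 12.0000 15.7500 20.0000] v=[-3.0000 2.0000 -2.5000 4.0000]
Step 2: x=[4.5000 11.6250 14.6250 22.3750] v=[-2.0000 -0.7500 -2.2500 4.7500]
Step 3: x=[4.8125 9.1875 14.6875 23.3750] v=[0.6250 -4.8750 0.1250 2.0000]
Step 4: x=[4.9063 7.3125 15.5469 22.5313] v=[0.1875 -3.7500 1.7188 -1.6875]
Step 5: x=[3.7500 8.3516 16.0938 20.6954] v=[-2.3126 2.0782 1.0938 -3.6719]
Max displacement = 3.3750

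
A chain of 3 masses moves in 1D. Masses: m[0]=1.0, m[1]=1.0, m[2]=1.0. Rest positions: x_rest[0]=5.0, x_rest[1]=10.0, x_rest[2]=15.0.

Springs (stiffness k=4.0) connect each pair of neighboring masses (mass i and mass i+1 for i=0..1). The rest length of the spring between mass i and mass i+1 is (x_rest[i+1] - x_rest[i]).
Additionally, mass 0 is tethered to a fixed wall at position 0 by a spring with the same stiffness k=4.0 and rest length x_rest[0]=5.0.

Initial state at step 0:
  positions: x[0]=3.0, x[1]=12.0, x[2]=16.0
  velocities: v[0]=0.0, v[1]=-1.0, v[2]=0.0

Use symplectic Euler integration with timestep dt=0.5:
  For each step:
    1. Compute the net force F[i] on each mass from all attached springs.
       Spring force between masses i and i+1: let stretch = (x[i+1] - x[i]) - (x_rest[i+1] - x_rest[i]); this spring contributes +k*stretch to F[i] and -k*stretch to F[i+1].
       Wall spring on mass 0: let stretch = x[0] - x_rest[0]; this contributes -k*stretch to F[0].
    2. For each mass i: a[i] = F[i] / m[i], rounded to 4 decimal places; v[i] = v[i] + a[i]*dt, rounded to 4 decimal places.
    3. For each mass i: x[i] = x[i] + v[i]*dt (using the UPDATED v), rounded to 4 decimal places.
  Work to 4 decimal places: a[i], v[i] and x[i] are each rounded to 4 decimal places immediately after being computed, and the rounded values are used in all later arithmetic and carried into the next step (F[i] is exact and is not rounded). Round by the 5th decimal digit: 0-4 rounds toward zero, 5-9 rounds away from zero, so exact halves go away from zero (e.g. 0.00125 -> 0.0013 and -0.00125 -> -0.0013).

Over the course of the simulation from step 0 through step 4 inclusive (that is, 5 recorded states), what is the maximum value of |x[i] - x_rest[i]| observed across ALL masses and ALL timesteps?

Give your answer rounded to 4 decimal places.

Answer: 4.5000

Derivation:
Step 0: x=[3.0000 12.0000 16.0000] v=[0.0000 -1.0000 0.0000]
Step 1: x=[9.0000 6.5000 17.0000] v=[12.0000 -11.0000 2.0000]
Step 2: x=[3.5000 14.0000 12.5000] v=[-11.0000 15.0000 -9.0000]
Step 3: x=[5.0000 9.5000 14.5000] v=[3.0000 -9.0000 4.0000]
Step 4: x=[6.0000 5.5000 16.5000] v=[2.0000 -8.0000 4.0000]
Max displacement = 4.5000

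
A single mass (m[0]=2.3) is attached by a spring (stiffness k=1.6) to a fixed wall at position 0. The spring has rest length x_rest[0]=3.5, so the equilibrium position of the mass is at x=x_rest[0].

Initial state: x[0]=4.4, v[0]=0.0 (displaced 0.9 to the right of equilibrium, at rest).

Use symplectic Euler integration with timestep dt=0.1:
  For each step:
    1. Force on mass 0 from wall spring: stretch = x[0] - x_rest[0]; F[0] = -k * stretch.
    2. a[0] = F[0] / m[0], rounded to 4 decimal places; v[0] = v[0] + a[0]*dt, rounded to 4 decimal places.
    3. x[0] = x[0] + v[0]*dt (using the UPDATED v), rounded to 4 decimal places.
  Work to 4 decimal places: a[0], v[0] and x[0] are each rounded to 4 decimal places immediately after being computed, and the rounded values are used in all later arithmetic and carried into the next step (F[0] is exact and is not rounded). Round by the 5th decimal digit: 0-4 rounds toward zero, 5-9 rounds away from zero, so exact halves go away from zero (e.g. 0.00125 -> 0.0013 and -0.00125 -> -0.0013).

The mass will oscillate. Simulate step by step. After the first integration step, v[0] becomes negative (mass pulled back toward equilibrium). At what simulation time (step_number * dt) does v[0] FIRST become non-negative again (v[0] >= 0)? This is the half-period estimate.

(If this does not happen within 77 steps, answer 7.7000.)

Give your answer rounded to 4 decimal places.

Answer: 3.8000

Derivation:
Step 0: x=[4.4000] v=[0.0000]
Step 1: x=[4.3937] v=[-0.0626]
Step 2: x=[4.3812] v=[-0.1248]
Step 3: x=[4.3626] v=[-0.1861]
Step 4: x=[4.3380] v=[-0.2461]
Step 5: x=[4.3076] v=[-0.3044]
Step 6: x=[4.2715] v=[-0.3606]
Step 7: x=[4.2301] v=[-0.4143]
Step 8: x=[4.1836] v=[-0.4651]
Step 9: x=[4.1323] v=[-0.5127]
Step 10: x=[4.0766] v=[-0.5567]
Step 11: x=[4.0169] v=[-0.5968]
Step 12: x=[3.9536] v=[-0.6328]
Step 13: x=[3.8872] v=[-0.6644]
Step 14: x=[3.8181] v=[-0.6913]
Step 15: x=[3.7468] v=[-0.7134]
Step 16: x=[3.6737] v=[-0.7306]
Step 17: x=[3.5994] v=[-0.7427]
Step 18: x=[3.5244] v=[-0.7496]
Step 19: x=[3.4493] v=[-0.7513]
Step 20: x=[3.3745] v=[-0.7478]
Step 21: x=[3.3006] v=[-0.7391]
Step 22: x=[3.2281] v=[-0.7252]
Step 23: x=[3.1575] v=[-0.7063]
Step 24: x=[3.0893] v=[-0.6825]
Step 25: x=[3.0239] v=[-0.6539]
Step 26: x=[2.9618] v=[-0.6208]
Step 27: x=[2.9035] v=[-0.5834]
Step 28: x=[2.8493] v=[-0.5419]
Step 29: x=[2.7996] v=[-0.4966]
Step 30: x=[2.7548] v=[-0.4479]
Step 31: x=[2.7152] v=[-0.3961]
Step 32: x=[2.6811] v=[-0.3415]
Step 33: x=[2.6527] v=[-0.2845]
Step 34: x=[2.6301] v=[-0.2256]
Step 35: x=[2.6136] v=[-0.1651]
Step 36: x=[2.6033] v=[-0.1034]
Step 37: x=[2.5992] v=[-0.0410]
Step 38: x=[2.6014] v=[0.0217]
First v>=0 after going negative at step 38, time=3.8000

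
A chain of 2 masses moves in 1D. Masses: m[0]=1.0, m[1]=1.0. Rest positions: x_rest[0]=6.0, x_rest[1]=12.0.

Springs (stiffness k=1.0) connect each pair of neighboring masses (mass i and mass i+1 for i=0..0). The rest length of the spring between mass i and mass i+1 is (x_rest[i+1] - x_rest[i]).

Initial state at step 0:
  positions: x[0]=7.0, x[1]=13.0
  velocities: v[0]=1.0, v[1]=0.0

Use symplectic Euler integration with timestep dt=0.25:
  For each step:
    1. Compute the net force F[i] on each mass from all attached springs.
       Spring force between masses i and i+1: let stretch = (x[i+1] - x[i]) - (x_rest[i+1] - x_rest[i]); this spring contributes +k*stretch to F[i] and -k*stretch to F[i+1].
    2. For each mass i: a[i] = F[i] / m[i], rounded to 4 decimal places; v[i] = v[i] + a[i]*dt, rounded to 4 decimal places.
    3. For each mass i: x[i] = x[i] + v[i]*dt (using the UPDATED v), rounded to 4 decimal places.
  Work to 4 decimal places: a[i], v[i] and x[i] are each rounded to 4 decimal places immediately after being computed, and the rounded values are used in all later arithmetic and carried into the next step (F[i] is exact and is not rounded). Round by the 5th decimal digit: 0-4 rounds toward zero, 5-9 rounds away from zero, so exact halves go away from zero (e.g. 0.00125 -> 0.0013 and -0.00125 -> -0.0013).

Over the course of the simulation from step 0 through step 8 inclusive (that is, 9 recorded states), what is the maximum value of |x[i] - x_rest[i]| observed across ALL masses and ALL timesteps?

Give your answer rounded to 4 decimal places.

Step 0: x=[7.0000 13.0000] v=[1.0000 0.0000]
Step 1: x=[7.2500 13.0000] v=[1.0000 0.0000]
Step 2: x=[7.4844 13.0156] v=[0.9375 0.0625]
Step 3: x=[7.6895 13.0605] v=[0.8203 0.1797]
Step 4: x=[7.8553 13.1448] v=[0.6631 0.3370]
Step 5: x=[7.9767 13.2735] v=[0.4855 0.5146]
Step 6: x=[8.0541 13.4461] v=[0.3097 0.6904]
Step 7: x=[8.0935 13.6567] v=[0.1577 0.8424]
Step 8: x=[8.1056 13.8946] v=[0.0485 0.9516]
Max displacement = 2.1056

Answer: 2.1056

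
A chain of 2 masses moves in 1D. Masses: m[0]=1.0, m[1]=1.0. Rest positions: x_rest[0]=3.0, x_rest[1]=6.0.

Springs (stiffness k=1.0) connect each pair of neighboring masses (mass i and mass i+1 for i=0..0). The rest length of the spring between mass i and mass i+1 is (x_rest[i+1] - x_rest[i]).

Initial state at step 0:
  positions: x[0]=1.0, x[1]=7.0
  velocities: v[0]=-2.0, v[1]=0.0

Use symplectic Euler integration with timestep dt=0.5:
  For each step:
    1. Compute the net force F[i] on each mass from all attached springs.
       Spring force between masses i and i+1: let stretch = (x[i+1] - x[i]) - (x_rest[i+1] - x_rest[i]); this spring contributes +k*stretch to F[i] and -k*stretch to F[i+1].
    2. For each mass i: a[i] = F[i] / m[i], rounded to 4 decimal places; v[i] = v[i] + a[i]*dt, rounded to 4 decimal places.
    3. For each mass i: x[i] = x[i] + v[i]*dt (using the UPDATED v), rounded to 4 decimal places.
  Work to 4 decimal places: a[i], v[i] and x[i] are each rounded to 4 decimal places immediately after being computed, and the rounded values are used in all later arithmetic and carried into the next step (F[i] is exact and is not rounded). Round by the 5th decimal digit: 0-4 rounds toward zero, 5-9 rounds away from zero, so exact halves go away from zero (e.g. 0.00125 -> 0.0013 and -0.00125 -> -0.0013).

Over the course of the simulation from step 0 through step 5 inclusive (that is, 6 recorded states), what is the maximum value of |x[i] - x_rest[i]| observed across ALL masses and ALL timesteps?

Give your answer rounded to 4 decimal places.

Answer: 4.4218

Derivation:
Step 0: x=[1.0000 7.0000] v=[-2.0000 0.0000]
Step 1: x=[0.7500 6.2500] v=[-0.5000 -1.5000]
Step 2: x=[1.1250 4.8750] v=[0.7500 -2.7500]
Step 3: x=[1.6875 3.3125] v=[1.1250 -3.1250]
Step 4: x=[1.9063 2.0938] v=[0.4375 -2.4375]
Step 5: x=[1.4219 1.5782] v=[-0.9688 -1.0313]
Max displacement = 4.4218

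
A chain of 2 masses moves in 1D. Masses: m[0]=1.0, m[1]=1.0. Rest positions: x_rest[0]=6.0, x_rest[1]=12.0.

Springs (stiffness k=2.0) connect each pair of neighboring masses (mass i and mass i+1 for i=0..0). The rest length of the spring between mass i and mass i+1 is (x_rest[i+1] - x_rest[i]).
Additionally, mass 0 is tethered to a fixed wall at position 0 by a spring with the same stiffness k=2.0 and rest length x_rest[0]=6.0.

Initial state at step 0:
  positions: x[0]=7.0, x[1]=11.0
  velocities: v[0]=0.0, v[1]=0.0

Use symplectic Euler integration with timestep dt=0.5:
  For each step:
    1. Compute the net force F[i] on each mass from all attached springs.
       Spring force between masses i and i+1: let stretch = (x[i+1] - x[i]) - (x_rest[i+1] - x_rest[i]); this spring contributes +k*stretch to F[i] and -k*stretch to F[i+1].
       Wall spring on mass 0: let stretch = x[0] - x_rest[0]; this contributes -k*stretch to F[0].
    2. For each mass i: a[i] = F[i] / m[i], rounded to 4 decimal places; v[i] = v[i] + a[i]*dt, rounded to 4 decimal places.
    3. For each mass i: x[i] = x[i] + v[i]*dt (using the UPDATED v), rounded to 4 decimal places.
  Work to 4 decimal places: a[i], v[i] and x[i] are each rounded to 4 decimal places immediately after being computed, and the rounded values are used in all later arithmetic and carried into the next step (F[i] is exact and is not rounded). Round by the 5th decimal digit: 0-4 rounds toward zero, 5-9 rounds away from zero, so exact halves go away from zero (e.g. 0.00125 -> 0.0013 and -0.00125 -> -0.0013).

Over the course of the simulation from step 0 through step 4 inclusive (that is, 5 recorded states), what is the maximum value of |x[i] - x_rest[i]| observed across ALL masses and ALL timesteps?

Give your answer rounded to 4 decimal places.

Step 0: x=[7.0000 11.0000] v=[0.0000 0.0000]
Step 1: x=[5.5000 12.0000] v=[-3.0000 2.0000]
Step 2: x=[4.5000 12.7500] v=[-2.0000 1.5000]
Step 3: x=[5.3750 12.3750] v=[1.7500 -0.7500]
Step 4: x=[7.0625 11.5000] v=[3.3750 -1.7500]
Max displacement = 1.5000

Answer: 1.5000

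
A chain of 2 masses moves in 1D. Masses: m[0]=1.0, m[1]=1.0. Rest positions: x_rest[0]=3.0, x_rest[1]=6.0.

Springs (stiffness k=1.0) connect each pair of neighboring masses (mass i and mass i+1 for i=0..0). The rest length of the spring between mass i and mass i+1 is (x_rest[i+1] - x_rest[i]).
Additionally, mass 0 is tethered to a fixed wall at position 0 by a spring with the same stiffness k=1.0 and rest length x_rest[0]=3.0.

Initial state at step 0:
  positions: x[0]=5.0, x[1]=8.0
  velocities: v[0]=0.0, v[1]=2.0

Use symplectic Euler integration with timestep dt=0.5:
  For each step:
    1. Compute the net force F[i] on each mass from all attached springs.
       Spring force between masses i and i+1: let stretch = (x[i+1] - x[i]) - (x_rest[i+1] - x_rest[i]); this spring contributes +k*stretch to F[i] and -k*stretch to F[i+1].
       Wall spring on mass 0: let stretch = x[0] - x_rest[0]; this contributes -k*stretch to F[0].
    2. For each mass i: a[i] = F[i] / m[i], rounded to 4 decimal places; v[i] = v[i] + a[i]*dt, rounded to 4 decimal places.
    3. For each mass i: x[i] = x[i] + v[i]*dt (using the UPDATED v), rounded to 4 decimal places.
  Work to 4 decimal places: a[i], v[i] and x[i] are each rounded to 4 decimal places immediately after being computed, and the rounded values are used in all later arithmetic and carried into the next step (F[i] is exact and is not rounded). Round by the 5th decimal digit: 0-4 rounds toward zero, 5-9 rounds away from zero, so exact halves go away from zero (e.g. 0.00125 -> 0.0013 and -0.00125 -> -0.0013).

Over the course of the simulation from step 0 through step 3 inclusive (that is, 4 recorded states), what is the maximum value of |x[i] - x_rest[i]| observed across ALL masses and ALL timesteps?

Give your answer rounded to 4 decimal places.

Answer: 3.6250

Derivation:
Step 0: x=[5.0000 8.0000] v=[0.0000 2.0000]
Step 1: x=[4.5000 9.0000] v=[-1.0000 2.0000]
Step 2: x=[4.0000 9.6250] v=[-1.0000 1.2500]
Step 3: x=[3.9063 9.5938] v=[-0.1875 -0.0625]
Max displacement = 3.6250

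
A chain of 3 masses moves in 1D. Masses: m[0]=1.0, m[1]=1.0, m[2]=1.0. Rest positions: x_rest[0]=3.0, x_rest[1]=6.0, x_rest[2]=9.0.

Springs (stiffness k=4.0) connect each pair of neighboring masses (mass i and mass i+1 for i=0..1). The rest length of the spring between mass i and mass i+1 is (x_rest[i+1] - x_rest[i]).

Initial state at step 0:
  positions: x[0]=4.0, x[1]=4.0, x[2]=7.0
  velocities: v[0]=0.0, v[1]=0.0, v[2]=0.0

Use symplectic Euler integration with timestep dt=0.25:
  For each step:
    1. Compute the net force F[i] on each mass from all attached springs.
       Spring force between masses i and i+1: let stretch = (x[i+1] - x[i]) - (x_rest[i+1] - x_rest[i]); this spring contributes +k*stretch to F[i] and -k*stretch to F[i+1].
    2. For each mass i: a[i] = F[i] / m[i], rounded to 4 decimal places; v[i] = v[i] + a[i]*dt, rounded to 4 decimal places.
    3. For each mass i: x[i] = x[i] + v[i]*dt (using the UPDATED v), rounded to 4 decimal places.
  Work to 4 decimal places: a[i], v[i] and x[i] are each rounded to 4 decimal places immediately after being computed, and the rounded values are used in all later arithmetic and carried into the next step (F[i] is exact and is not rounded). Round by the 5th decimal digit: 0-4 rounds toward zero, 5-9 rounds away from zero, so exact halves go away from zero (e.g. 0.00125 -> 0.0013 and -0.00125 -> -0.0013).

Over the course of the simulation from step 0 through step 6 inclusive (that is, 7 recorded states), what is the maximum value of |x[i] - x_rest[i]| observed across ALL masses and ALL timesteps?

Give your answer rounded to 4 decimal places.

Step 0: x=[4.0000 4.0000 7.0000] v=[0.0000 0.0000 0.0000]
Step 1: x=[3.2500 4.7500 7.0000] v=[-3.0000 3.0000 0.0000]
Step 2: x=[2.1250 5.6875 7.1875] v=[-4.5000 3.7500 0.7500]
Step 3: x=[1.1406 6.1094 7.7500] v=[-3.9375 1.6875 2.2500]
Step 4: x=[0.6484 5.6992 8.6524] v=[-1.9687 -1.6407 3.6094]
Step 5: x=[0.6689 4.7646 9.5665] v=[0.0821 -3.7383 3.6562]
Step 6: x=[0.9634 4.0066 10.0301] v=[1.1778 -3.0321 1.8543]
Max displacement = 2.3516

Answer: 2.3516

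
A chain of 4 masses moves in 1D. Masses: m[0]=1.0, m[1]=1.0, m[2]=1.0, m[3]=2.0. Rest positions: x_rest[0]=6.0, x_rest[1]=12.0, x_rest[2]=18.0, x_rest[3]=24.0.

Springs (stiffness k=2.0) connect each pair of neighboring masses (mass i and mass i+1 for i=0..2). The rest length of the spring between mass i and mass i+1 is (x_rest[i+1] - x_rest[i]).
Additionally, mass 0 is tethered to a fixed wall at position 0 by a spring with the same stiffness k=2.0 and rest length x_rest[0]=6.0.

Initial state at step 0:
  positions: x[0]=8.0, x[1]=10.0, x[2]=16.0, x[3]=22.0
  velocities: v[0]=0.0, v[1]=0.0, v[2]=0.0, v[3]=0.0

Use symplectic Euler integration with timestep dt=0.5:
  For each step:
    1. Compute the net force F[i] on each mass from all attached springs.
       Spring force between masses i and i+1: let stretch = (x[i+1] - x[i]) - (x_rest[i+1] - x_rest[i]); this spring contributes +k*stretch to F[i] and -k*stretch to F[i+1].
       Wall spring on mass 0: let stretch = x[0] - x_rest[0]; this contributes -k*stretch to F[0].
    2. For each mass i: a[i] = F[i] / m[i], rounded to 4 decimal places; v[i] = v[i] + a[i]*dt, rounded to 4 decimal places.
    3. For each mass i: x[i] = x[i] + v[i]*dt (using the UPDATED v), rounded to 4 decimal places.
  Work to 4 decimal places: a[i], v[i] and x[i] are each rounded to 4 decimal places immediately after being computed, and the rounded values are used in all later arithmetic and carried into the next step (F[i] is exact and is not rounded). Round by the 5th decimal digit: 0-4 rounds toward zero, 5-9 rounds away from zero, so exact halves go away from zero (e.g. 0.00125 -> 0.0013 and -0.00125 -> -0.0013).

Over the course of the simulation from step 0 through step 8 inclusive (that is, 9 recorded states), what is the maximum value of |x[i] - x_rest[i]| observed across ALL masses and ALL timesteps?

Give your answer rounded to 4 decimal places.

Answer: 3.0890

Derivation:
Step 0: x=[8.0000 10.0000 16.0000 22.0000] v=[0.0000 0.0000 0.0000 0.0000]
Step 1: x=[5.0000 12.0000 16.0000 22.0000] v=[-6.0000 4.0000 0.0000 0.0000]
Step 2: x=[3.0000 12.5000 17.0000 22.0000] v=[-4.0000 1.0000 2.0000 0.0000]
Step 3: x=[4.2500 10.5000 18.2500 22.2500] v=[2.5000 -4.0000 2.5000 0.5000]
Step 4: x=[6.5000 9.2500 17.6250 23.0000] v=[4.5000 -2.5000 -1.2500 1.5000]
Step 5: x=[6.8750 10.8125 15.5000 23.9063] v=[0.7500 3.1250 -4.2500 1.8125]
Step 6: x=[5.7813 12.7500 15.2344 24.2110] v=[-2.1875 3.8750 -0.5312 0.6094]
Step 7: x=[5.2813 12.4454 18.2149 23.7716] v=[-1.0001 -0.6093 5.9610 -0.8789]
Step 8: x=[5.7227 11.4435 21.0890 23.4430] v=[0.8827 -2.0039 5.7482 -0.6573]
Max displacement = 3.0890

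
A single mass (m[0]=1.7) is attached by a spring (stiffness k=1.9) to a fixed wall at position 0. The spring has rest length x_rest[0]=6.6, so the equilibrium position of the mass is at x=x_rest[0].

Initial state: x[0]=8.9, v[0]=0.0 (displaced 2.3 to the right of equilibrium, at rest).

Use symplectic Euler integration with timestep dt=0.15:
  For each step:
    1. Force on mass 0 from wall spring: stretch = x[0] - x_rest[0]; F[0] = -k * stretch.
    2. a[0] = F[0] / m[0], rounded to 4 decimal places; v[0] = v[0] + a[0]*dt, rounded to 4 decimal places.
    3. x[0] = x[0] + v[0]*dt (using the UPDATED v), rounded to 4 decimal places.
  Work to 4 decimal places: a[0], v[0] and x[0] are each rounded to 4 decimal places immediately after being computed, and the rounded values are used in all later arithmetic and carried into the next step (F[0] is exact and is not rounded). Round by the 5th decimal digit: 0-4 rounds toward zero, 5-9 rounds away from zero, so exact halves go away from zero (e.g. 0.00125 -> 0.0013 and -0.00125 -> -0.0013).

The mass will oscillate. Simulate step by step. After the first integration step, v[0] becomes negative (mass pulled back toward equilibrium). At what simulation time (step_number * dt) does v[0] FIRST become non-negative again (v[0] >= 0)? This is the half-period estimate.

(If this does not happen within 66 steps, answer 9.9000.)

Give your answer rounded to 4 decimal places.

Step 0: x=[8.9000] v=[0.0000]
Step 1: x=[8.8422] v=[-0.3856]
Step 2: x=[8.7280] v=[-0.7615]
Step 3: x=[8.5603] v=[-1.1183]
Step 4: x=[8.3433] v=[-1.4469]
Step 5: x=[8.0824] v=[-1.7392]
Step 6: x=[7.7842] v=[-1.9877]
Step 7: x=[7.4563] v=[-2.1862]
Step 8: x=[7.1068] v=[-2.3298]
Step 9: x=[6.7446] v=[-2.4148]
Step 10: x=[6.3788] v=[-2.4390]
Step 11: x=[6.0185] v=[-2.4019]
Step 12: x=[5.6728] v=[-2.3044]
Step 13: x=[5.3505] v=[-2.1490]
Step 14: x=[5.0596] v=[-1.9395]
Step 15: x=[4.8074] v=[-1.6813]
Step 16: x=[4.6003] v=[-1.3808]
Step 17: x=[4.4435] v=[-1.0456]
Step 18: x=[4.3409] v=[-0.6841]
Step 19: x=[4.2951] v=[-0.3054]
Step 20: x=[4.3073] v=[0.0810]
First v>=0 after going negative at step 20, time=3.0000

Answer: 3.0000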